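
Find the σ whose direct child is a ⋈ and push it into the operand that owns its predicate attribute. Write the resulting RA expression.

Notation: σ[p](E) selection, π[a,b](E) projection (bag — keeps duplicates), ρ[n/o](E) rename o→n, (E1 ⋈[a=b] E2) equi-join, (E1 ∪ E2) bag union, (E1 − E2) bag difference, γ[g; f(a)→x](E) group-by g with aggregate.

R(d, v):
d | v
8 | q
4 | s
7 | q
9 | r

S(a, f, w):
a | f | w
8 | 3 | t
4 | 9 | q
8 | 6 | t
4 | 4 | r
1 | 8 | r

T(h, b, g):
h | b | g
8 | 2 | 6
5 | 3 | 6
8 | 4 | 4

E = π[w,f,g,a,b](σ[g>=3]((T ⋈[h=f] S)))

σ filters on g, owned by the left side.
E' = π[w,f,g,a,b]((σ[g>=3](T) ⋈[h=f] S))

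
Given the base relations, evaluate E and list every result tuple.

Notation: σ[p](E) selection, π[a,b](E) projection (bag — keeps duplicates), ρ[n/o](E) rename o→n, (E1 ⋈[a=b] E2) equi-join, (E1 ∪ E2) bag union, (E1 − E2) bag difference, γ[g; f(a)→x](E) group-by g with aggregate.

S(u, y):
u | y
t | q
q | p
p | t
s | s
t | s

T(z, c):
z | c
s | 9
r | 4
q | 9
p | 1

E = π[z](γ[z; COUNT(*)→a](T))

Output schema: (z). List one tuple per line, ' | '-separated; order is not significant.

Stepwise |·|:
  T → 4
  γ[z; COUNT(*)→a](T) → 4
  π[z](γ[z; COUNT(*)→a](T)) → 4

== RESULT ==
z
p
q
r
s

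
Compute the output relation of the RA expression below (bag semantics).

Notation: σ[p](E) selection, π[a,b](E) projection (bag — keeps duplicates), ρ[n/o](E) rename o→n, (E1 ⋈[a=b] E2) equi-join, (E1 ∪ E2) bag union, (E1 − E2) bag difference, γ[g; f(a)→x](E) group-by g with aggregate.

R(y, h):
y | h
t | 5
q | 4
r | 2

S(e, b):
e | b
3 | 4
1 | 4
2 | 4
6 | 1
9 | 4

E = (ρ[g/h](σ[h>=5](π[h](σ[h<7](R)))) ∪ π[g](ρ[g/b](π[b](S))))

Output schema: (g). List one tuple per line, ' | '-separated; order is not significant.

Subexpression sizes:
  R → 3
  σ[h<7](R) → 3
  π[h](σ[h<7](R)) → 3
  σ[h>=5](π[h](σ[h<7](R))) → 1
  ρ[g/h](σ[h>=5](π[h](σ[h<7](R)))) → 1
  S → 5
  π[b](S) → 5
  ρ[g/b](π[b](S)) → 5
  π[g](ρ[g/b](π[b](S))) → 5
  (ρ[g/h](σ[h>=5](π[h](σ[h<7](R)))) ∪ π[g](ρ[g/b](π[b](S)))) → 6

== RESULT ==
g
1
4
4
4
4
5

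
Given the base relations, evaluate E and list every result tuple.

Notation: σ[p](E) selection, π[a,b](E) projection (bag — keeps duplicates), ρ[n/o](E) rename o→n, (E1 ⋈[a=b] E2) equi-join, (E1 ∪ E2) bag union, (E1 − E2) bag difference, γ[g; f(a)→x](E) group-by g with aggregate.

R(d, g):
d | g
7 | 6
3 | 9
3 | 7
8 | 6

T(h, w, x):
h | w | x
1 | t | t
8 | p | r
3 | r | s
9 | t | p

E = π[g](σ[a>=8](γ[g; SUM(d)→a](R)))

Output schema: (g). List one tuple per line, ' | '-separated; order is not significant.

Per-node cardinality:
  R → 4
  γ[g; SUM(d)→a](R) → 3
  σ[a>=8](γ[g; SUM(d)→a](R)) → 1
  π[g](σ[a>=8](γ[g; SUM(d)→a](R))) → 1

== RESULT ==
g
6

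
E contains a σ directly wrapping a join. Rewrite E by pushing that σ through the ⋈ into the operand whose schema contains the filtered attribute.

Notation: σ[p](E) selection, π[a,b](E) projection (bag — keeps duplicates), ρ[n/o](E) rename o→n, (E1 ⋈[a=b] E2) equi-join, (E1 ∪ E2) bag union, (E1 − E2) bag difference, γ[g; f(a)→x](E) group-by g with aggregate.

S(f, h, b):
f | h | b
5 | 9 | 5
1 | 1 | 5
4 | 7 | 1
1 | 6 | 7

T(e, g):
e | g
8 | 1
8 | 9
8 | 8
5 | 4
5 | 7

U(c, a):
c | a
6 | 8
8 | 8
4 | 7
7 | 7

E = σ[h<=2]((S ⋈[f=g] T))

σ filters on h, owned by the left side.
E' = (σ[h<=2](S) ⋈[f=g] T)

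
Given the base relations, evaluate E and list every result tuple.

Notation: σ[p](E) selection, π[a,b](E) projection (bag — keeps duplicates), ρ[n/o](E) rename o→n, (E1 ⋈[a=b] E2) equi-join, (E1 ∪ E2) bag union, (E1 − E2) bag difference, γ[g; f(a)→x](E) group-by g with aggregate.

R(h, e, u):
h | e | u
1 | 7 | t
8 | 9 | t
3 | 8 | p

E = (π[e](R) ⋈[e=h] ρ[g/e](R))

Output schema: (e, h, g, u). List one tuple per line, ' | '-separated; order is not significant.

Stepwise |·|:
  R → 3
  π[e](R) → 3
  R → 3
  ρ[g/e](R) → 3
  (π[e](R) ⋈[e=h] ρ[g/e](R)) → 1

== RESULT ==
e | h | g | u
8 | 8 | 9 | t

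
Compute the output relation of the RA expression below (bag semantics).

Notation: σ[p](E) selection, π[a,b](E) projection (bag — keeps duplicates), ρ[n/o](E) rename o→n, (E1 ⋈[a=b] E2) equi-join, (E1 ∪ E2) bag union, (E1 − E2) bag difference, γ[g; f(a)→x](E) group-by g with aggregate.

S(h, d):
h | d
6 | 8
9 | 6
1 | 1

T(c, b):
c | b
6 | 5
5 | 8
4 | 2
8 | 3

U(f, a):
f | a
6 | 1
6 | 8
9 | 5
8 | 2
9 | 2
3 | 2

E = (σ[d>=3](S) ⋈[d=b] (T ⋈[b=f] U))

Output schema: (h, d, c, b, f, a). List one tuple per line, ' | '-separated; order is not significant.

Subexpression sizes:
  S → 3
  σ[d>=3](S) → 2
  T → 4
  U → 6
  (T ⋈[b=f] U) → 2
  (σ[d>=3](S) ⋈[d=b] (T ⋈[b=f] U)) → 1

== RESULT ==
h | d | c | b | f | a
6 | 8 | 5 | 8 | 8 | 2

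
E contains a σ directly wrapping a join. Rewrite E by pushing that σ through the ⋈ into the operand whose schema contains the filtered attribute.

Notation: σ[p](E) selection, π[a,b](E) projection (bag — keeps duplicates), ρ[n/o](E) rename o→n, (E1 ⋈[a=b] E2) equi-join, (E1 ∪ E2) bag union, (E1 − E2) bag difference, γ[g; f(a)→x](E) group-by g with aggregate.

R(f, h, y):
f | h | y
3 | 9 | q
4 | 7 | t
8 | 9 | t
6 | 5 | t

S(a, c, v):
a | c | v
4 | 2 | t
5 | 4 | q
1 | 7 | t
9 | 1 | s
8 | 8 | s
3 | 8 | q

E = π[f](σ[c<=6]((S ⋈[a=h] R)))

σ filters on c, owned by the left side.
E' = π[f]((σ[c<=6](S) ⋈[a=h] R))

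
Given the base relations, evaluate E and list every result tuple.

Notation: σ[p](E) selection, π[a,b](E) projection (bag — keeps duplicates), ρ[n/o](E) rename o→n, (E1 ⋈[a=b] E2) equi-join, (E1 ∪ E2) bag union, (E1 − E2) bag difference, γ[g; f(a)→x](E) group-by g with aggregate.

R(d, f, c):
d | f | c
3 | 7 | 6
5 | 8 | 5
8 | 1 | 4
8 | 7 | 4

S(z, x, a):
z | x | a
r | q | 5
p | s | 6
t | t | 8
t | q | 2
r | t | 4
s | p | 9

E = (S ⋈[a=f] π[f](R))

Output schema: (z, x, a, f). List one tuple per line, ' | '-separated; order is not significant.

Row counts bottom-up:
  S → 6
  R → 4
  π[f](R) → 4
  (S ⋈[a=f] π[f](R)) → 1

== RESULT ==
z | x | a | f
t | t | 8 | 8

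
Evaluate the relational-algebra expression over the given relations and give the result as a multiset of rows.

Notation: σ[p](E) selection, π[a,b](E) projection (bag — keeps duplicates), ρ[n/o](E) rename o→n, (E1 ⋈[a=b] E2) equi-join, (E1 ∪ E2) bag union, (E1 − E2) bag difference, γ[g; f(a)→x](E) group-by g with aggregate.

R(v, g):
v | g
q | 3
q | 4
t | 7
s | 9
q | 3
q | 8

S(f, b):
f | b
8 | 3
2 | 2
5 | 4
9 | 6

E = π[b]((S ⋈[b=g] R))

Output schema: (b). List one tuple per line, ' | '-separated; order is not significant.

Stepwise |·|:
  S → 4
  R → 6
  (S ⋈[b=g] R) → 3
  π[b]((S ⋈[b=g] R)) → 3

== RESULT ==
b
3
3
4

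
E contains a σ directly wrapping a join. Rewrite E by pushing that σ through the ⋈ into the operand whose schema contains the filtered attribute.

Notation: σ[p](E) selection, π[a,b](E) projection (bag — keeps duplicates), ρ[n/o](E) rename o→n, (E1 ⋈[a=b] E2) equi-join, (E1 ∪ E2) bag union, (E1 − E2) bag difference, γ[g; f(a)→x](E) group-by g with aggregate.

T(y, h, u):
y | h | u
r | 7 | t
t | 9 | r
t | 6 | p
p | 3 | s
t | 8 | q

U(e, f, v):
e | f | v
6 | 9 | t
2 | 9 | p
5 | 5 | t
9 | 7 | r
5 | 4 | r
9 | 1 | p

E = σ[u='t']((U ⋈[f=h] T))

σ filters on u, owned by the right side.
E' = (U ⋈[f=h] σ[u='t'](T))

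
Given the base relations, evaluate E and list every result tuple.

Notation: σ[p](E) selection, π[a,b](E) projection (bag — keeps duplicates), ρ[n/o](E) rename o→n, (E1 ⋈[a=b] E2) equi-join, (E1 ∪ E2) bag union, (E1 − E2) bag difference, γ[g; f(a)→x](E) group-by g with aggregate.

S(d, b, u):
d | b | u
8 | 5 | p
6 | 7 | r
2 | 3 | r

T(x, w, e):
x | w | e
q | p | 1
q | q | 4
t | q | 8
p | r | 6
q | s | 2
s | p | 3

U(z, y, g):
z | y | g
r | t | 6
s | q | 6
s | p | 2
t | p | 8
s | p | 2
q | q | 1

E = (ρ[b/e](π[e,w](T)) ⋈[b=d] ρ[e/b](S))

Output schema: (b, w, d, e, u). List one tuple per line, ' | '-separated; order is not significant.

Per-node cardinality:
  T → 6
  π[e,w](T) → 6
  ρ[b/e](π[e,w](T)) → 6
  S → 3
  ρ[e/b](S) → 3
  (ρ[b/e](π[e,w](T)) ⋈[b=d] ρ[e/b](S)) → 3

== RESULT ==
b | w | d | e | u
2 | s | 2 | 3 | r
6 | r | 6 | 7 | r
8 | q | 8 | 5 | p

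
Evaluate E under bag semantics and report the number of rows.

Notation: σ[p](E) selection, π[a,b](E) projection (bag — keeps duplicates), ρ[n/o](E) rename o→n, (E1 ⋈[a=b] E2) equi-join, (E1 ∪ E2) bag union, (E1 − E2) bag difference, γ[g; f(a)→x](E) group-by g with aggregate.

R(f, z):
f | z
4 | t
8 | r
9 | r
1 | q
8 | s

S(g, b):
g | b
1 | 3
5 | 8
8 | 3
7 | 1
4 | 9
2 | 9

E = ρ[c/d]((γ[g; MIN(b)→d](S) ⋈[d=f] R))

Subexpression sizes:
  S → 6
  γ[g; MIN(b)→d](S) → 6
  R → 5
  (γ[g; MIN(b)→d](S) ⋈[d=f] R) → 5
  ρ[c/d]((γ[g; MIN(b)→d](S) ⋈[d=f] R)) → 5

|E| = 5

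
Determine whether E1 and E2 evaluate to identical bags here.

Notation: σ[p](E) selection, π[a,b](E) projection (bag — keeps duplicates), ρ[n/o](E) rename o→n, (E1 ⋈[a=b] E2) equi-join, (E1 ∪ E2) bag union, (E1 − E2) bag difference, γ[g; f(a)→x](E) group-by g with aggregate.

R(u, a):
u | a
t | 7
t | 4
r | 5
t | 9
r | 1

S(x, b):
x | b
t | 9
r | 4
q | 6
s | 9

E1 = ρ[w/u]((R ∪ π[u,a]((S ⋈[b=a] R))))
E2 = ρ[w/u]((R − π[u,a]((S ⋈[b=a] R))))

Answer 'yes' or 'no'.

E1 per-node cardinality:
  R → 5
  S → 4
  R → 5
  (S ⋈[b=a] R) → 3
  π[u,a]((S ⋈[b=a] R)) → 3
  (R ∪ π[u,a]((S ⋈[b=a] R))) → 8
  ρ[w/u]((R ∪ π[u,a]((S ⋈[b=a] R)))) → 8
E2 per-node cardinality:
  R → 5
  S → 4
  R → 5
  (S ⋈[b=a] R) → 3
  π[u,a]((S ⋈[b=a] R)) → 3
  (R − π[u,a]((S ⋈[b=a] R))) → 3
  ρ[w/u]((R − π[u,a]((S ⋈[b=a] R)))) → 3

E1 result:
w | a
r | 1
r | 5
t | 4
t | 4
t | 7
t | 9
t | 9
t | 9
E2 result:
w | a
r | 1
r | 5
t | 7
Witness: ('t', 9) appears 3× in E1 but 0× in E2.

no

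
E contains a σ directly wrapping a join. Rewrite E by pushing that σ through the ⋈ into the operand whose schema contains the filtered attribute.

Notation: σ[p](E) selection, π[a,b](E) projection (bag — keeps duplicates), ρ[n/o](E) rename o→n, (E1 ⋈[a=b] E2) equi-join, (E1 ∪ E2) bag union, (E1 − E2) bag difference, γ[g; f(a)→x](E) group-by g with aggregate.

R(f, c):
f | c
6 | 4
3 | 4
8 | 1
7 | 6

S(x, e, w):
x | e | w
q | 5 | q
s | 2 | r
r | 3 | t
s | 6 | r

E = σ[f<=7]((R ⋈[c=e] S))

σ filters on f, owned by the left side.
E' = (σ[f<=7](R) ⋈[c=e] S)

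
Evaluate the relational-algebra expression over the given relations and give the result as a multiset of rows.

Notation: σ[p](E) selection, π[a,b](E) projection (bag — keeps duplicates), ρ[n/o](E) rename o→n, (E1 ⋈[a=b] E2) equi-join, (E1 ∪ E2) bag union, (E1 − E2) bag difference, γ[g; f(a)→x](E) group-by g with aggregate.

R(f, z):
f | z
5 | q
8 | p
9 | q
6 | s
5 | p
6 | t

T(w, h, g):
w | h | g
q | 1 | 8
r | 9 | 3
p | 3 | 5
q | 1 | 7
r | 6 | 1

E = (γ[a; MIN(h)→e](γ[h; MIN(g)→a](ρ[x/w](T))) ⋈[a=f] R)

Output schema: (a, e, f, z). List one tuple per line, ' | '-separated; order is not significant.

Subexpression sizes:
  T → 5
  ρ[x/w](T) → 5
  γ[h; MIN(g)→a](ρ[x/w](T)) → 4
  γ[a; MIN(h)→e](γ[h; MIN(g)→a](ρ[x/w](T))) → 4
  R → 6
  (γ[a; MIN(h)→e](γ[h; MIN(g)→a](ρ[x/w](T))) ⋈[a=f] R) → 2

== RESULT ==
a | e | f | z
5 | 3 | 5 | p
5 | 3 | 5 | q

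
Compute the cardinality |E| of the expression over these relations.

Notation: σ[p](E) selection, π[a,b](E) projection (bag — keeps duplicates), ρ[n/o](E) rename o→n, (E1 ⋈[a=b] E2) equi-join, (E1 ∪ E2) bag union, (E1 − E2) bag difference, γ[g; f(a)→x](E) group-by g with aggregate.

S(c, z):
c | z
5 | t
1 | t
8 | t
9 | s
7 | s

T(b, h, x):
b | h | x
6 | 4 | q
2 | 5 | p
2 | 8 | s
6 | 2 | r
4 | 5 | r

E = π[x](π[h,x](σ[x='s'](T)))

Subexpression sizes:
  T → 5
  σ[x='s'](T) → 1
  π[h,x](σ[x='s'](T)) → 1
  π[x](π[h,x](σ[x='s'](T))) → 1

|E| = 1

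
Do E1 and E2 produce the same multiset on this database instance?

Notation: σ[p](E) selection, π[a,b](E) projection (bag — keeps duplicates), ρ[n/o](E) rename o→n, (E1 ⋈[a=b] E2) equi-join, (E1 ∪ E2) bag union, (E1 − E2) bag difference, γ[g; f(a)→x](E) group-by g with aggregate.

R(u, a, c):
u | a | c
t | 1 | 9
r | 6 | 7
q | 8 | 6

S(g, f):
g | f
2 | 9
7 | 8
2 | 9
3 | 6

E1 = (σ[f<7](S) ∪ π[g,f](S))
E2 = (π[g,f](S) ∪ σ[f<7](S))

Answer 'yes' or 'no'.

E1 row counts bottom-up:
  S → 4
  σ[f<7](S) → 1
  S → 4
  π[g,f](S) → 4
  (σ[f<7](S) ∪ π[g,f](S)) → 5
E2 row counts bottom-up:
  S → 4
  π[g,f](S) → 4
  S → 4
  σ[f<7](S) → 1
  (π[g,f](S) ∪ σ[f<7](S)) → 5

E1 and E2 produce the same multiset:
g | f
2 | 9
2 | 9
3 | 6
3 | 6
7 | 8

yes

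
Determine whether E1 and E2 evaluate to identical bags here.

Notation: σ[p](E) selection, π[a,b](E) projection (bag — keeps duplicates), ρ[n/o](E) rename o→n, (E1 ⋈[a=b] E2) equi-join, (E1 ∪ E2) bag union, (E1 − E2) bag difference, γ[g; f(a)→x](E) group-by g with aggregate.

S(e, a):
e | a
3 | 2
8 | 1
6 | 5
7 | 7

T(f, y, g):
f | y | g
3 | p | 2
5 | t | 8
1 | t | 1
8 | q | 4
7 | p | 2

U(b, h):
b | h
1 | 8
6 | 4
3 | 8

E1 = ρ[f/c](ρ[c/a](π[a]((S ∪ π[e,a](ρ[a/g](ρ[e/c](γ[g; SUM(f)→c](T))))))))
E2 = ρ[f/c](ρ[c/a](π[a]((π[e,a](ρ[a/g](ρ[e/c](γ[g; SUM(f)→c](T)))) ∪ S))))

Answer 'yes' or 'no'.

E1 per-node cardinality:
  S → 4
  T → 5
  γ[g; SUM(f)→c](T) → 4
  ρ[e/c](γ[g; SUM(f)→c](T)) → 4
  ρ[a/g](ρ[e/c](γ[g; SUM(f)→c](T))) → 4
  π[e,a](ρ[a/g](ρ[e/c](γ[g; SUM(f)→c](T)))) → 4
  (S ∪ π[e,a](ρ[a/g](ρ[e/c](γ[g; SUM(f)→c](T))))) → 8
  π[a]((S ∪ π[e,a](ρ[a/g](ρ[e/c](γ[g; SUM(f)→c](T)))))) → 8
  ρ[c/a](π[a]((S ∪ π[e,a](ρ[a/g](ρ[e/c](γ[g; SUM(f)→c](T))))))) → 8
  ρ[f/c](ρ[c/a](π[a]((S ∪ π[e,a](ρ[a/g](ρ[e/c](γ[g; SUM(f)→c](T)))))))) → 8
E2 per-node cardinality:
  T → 5
  γ[g; SUM(f)→c](T) → 4
  ρ[e/c](γ[g; SUM(f)→c](T)) → 4
  ρ[a/g](ρ[e/c](γ[g; SUM(f)→c](T))) → 4
  π[e,a](ρ[a/g](ρ[e/c](γ[g; SUM(f)→c](T)))) → 4
  S → 4
  (π[e,a](ρ[a/g](ρ[e/c](γ[g; SUM(f)→c](T)))) ∪ S) → 8
  π[a]((π[e,a](ρ[a/g](ρ[e/c](γ[g; SUM(f)→c](T)))) ∪ S)) → 8
  ρ[c/a](π[a]((π[e,a](ρ[a/g](ρ[e/c](γ[g; SUM(f)→c](T)))) ∪ S))) → 8
  ρ[f/c](ρ[c/a](π[a]((π[e,a](ρ[a/g](ρ[e/c](γ[g; SUM(f)→c](T)))) ∪ S)))) → 8

E1 and E2 produce the same multiset:
f
1
1
2
2
4
5
7
8

yes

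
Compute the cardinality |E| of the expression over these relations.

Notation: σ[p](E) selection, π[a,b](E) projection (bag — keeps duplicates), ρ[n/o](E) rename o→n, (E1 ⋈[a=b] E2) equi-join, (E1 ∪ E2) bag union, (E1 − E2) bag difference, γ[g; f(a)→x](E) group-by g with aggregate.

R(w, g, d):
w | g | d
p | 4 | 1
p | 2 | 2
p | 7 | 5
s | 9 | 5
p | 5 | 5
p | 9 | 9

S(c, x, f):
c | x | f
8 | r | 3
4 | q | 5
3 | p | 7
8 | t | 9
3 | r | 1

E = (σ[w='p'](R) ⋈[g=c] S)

Row counts bottom-up:
  R → 6
  σ[w='p'](R) → 5
  S → 5
  (σ[w='p'](R) ⋈[g=c] S) → 1

|E| = 1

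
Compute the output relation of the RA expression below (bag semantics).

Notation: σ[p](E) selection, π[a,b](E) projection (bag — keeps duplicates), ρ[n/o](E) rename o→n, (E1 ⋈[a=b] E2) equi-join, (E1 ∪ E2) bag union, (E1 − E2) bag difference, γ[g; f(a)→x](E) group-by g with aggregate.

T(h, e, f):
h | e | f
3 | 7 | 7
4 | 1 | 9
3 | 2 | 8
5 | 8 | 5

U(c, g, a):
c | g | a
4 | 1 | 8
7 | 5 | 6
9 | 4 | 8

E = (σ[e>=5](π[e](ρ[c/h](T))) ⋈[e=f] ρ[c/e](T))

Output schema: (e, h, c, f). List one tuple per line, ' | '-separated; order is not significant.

Row counts bottom-up:
  T → 4
  ρ[c/h](T) → 4
  π[e](ρ[c/h](T)) → 4
  σ[e>=5](π[e](ρ[c/h](T))) → 2
  T → 4
  ρ[c/e](T) → 4
  (σ[e>=5](π[e](ρ[c/h](T))) ⋈[e=f] ρ[c/e](T)) → 2

== RESULT ==
e | h | c | f
7 | 3 | 7 | 7
8 | 3 | 2 | 8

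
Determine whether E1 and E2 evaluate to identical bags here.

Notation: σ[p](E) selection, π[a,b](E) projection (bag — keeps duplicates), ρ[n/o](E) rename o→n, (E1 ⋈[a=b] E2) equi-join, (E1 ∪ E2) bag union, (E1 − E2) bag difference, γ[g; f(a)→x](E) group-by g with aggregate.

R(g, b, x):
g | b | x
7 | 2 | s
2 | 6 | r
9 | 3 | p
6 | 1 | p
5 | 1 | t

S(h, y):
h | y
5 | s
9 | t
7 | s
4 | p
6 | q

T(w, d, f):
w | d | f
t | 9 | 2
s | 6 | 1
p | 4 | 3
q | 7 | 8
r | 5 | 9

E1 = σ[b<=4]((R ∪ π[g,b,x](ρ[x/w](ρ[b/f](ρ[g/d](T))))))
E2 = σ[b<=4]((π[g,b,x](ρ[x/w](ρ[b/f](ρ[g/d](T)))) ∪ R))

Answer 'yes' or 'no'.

E1 subexpression sizes:
  R → 5
  T → 5
  ρ[g/d](T) → 5
  ρ[b/f](ρ[g/d](T)) → 5
  ρ[x/w](ρ[b/f](ρ[g/d](T))) → 5
  π[g,b,x](ρ[x/w](ρ[b/f](ρ[g/d](T)))) → 5
  (R ∪ π[g,b,x](ρ[x/w](ρ[b/f](ρ[g/d](T))))) → 10
  σ[b<=4]((R ∪ π[g,b,x](ρ[x/w](ρ[b/f](ρ[g/d](T)))))) → 7
E2 subexpression sizes:
  T → 5
  ρ[g/d](T) → 5
  ρ[b/f](ρ[g/d](T)) → 5
  ρ[x/w](ρ[b/f](ρ[g/d](T))) → 5
  π[g,b,x](ρ[x/w](ρ[b/f](ρ[g/d](T)))) → 5
  R → 5
  (π[g,b,x](ρ[x/w](ρ[b/f](ρ[g/d](T)))) ∪ R) → 10
  σ[b<=4]((π[g,b,x](ρ[x/w](ρ[b/f](ρ[g/d](T)))) ∪ R)) → 7

E1 and E2 produce the same multiset:
g | b | x
4 | 3 | p
5 | 1 | t
6 | 1 | p
6 | 1 | s
7 | 2 | s
9 | 2 | t
9 | 3 | p

yes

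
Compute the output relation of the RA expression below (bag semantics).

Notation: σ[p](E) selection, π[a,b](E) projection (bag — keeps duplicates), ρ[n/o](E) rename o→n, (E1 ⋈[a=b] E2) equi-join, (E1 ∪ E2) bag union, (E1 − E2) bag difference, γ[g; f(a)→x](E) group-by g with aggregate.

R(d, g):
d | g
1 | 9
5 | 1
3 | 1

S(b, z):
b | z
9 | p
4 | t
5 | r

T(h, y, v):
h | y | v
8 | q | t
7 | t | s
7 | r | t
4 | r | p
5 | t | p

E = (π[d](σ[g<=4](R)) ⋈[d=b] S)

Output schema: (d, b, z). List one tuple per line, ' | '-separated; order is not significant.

Row counts bottom-up:
  R → 3
  σ[g<=4](R) → 2
  π[d](σ[g<=4](R)) → 2
  S → 3
  (π[d](σ[g<=4](R)) ⋈[d=b] S) → 1

== RESULT ==
d | b | z
5 | 5 | r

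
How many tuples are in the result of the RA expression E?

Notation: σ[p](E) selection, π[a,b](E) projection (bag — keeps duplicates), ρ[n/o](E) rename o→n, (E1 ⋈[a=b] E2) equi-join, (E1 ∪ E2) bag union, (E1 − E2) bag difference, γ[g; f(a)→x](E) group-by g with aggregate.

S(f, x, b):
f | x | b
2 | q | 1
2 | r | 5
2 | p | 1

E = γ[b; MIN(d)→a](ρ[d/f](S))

Row counts bottom-up:
  S → 3
  ρ[d/f](S) → 3
  γ[b; MIN(d)→a](ρ[d/f](S)) → 2

|E| = 2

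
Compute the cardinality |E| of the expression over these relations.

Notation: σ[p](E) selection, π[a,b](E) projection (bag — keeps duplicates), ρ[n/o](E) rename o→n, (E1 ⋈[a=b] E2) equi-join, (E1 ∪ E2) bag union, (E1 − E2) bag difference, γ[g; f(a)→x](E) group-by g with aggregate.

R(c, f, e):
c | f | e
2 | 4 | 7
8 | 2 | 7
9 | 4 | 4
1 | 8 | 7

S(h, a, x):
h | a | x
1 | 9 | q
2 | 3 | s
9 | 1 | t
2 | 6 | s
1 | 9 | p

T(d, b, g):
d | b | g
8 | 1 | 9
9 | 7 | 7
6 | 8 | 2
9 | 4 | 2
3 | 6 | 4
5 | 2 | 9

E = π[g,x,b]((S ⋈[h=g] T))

Per-node cardinality:
  S → 5
  T → 6
  (S ⋈[h=g] T) → 6
  π[g,x,b]((S ⋈[h=g] T)) → 6

|E| = 6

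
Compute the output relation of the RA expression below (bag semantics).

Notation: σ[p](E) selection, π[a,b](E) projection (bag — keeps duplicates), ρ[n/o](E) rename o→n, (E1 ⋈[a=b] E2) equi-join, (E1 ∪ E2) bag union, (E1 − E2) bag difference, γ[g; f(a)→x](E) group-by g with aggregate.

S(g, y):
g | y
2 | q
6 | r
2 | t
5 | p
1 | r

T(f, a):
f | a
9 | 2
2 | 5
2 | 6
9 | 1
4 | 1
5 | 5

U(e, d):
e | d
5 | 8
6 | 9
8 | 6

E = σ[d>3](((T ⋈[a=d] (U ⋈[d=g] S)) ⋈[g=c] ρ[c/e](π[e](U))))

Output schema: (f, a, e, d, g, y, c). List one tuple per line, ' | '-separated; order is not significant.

Stepwise |·|:
  T → 6
  U → 3
  S → 5
  (U ⋈[d=g] S) → 1
  (T ⋈[a=d] (U ⋈[d=g] S)) → 1
  U → 3
  π[e](U) → 3
  ρ[c/e](π[e](U)) → 3
  ((T ⋈[a=d] (U ⋈[d=g] S)) ⋈[g=c] ρ[c/e](π[e](U))) → 1
  σ[d>3](((T ⋈[a=d] (U ⋈[d=g] S)) ⋈[g=c] ρ[c/e](π[e](U)))) → 1

== RESULT ==
f | a | e | d | g | y | c
2 | 6 | 8 | 6 | 6 | r | 6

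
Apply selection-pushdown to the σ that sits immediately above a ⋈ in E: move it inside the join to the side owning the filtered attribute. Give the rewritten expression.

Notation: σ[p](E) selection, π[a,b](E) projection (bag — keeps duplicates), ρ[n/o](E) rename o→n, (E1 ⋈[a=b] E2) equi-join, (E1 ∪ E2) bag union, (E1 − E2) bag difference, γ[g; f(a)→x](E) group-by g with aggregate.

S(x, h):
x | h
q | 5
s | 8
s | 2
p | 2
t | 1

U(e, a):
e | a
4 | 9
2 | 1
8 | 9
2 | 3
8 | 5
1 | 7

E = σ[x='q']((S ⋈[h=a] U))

σ filters on x, owned by the left side.
E' = (σ[x='q'](S) ⋈[h=a] U)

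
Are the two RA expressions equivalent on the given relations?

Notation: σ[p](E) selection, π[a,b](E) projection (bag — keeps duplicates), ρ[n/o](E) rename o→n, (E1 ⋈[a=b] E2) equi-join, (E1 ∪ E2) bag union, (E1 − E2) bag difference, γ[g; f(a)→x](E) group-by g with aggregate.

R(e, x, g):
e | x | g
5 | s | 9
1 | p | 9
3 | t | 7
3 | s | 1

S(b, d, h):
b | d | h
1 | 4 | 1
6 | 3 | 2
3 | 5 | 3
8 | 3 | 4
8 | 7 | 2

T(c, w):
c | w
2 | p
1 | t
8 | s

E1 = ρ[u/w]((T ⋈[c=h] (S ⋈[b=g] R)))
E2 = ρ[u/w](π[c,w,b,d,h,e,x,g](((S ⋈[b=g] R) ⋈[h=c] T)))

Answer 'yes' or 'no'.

E1 stepwise |·|:
  T → 3
  S → 5
  R → 4
  (S ⋈[b=g] R) → 1
  (T ⋈[c=h] (S ⋈[b=g] R)) → 1
  ρ[u/w]((T ⋈[c=h] (S ⋈[b=g] R))) → 1
E2 stepwise |·|:
  S → 5
  R → 4
  (S ⋈[b=g] R) → 1
  T → 3
  ((S ⋈[b=g] R) ⋈[h=c] T) → 1
  π[c,w,b,d,h,e,x,g](((S ⋈[b=g] R) ⋈[h=c] T)) → 1
  ρ[u/w](π[c,w,b,d,h,e,x,g](((S ⋈[b=g] R) ⋈[h=c] T))) → 1

E1 and E2 produce the same multiset:
c | u | b | d | h | e | x | g
1 | t | 1 | 4 | 1 | 3 | s | 1

yes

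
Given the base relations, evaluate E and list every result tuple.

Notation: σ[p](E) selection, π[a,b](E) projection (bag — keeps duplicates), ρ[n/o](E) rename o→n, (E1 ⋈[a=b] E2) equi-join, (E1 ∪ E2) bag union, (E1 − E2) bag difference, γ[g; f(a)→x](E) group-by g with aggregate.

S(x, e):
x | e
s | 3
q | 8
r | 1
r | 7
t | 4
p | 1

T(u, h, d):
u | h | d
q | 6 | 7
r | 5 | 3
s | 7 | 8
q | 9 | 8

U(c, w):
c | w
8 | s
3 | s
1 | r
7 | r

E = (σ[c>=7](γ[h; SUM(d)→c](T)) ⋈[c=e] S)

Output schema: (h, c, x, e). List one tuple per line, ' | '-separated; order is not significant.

Per-node cardinality:
  T → 4
  γ[h; SUM(d)→c](T) → 4
  σ[c>=7](γ[h; SUM(d)→c](T)) → 3
  S → 6
  (σ[c>=7](γ[h; SUM(d)→c](T)) ⋈[c=e] S) → 3

== RESULT ==
h | c | x | e
6 | 7 | r | 7
7 | 8 | q | 8
9 | 8 | q | 8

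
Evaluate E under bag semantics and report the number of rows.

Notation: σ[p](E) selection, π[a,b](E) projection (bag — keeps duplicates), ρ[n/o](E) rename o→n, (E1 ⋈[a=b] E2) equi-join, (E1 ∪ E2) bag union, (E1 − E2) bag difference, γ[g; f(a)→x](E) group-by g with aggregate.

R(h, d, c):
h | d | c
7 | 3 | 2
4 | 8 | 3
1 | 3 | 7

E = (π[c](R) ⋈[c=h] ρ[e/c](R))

Subexpression sizes:
  R → 3
  π[c](R) → 3
  R → 3
  ρ[e/c](R) → 3
  (π[c](R) ⋈[c=h] ρ[e/c](R)) → 1

|E| = 1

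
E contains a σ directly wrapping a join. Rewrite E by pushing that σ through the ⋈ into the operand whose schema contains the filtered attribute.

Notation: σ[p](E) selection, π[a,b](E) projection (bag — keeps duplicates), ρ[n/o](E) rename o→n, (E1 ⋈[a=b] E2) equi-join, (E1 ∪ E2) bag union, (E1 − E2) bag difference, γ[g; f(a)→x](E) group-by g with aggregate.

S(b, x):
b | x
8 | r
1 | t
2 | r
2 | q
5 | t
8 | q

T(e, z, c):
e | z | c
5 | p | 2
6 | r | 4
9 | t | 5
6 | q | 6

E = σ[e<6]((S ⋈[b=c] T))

σ filters on e, owned by the right side.
E' = (S ⋈[b=c] σ[e<6](T))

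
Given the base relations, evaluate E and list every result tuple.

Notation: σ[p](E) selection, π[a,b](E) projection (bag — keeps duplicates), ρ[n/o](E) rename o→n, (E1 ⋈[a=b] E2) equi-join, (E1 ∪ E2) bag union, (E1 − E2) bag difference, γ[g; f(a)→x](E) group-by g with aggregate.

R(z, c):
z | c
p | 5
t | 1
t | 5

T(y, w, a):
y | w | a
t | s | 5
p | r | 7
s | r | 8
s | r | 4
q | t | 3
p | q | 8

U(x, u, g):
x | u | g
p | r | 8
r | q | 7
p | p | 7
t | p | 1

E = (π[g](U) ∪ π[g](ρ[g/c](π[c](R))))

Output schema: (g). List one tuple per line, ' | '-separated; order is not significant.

Subexpression sizes:
  U → 4
  π[g](U) → 4
  R → 3
  π[c](R) → 3
  ρ[g/c](π[c](R)) → 3
  π[g](ρ[g/c](π[c](R))) → 3
  (π[g](U) ∪ π[g](ρ[g/c](π[c](R)))) → 7

== RESULT ==
g
1
1
5
5
7
7
8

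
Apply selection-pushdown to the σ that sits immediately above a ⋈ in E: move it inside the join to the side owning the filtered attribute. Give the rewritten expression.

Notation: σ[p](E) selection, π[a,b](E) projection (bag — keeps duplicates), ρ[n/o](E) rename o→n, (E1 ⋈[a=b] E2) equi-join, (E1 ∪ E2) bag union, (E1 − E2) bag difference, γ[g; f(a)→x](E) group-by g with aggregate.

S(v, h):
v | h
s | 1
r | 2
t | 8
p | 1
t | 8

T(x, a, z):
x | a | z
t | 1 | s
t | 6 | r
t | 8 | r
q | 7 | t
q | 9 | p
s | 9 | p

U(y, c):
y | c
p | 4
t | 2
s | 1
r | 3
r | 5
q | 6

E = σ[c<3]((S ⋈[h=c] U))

σ filters on c, owned by the right side.
E' = (S ⋈[h=c] σ[c<3](U))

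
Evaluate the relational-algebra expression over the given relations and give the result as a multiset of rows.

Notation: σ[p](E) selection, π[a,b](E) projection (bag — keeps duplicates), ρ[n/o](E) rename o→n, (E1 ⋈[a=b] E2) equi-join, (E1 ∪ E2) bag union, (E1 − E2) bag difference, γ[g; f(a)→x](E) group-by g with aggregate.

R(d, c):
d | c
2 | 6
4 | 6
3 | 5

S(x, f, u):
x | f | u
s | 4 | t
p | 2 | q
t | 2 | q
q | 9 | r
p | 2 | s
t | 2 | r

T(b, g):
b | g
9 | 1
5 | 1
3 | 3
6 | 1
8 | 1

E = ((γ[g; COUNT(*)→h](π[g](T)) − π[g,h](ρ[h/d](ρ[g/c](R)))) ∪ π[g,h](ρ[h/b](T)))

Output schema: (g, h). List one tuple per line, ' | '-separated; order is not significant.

Row counts bottom-up:
  T → 5
  π[g](T) → 5
  γ[g; COUNT(*)→h](π[g](T)) → 2
  R → 3
  ρ[g/c](R) → 3
  ρ[h/d](ρ[g/c](R)) → 3
  π[g,h](ρ[h/d](ρ[g/c](R))) → 3
  (γ[g; COUNT(*)→h](π[g](T)) − π[g,h](ρ[h/d](ρ[g/c](R)))) → 2
  T → 5
  ρ[h/b](T) → 5
  π[g,h](ρ[h/b](T)) → 5
  ((γ[g; COUNT(*)→h](π[g](T)) − π[g,h](ρ[h/d](ρ[g/c](R)))) ∪ π[g,h](ρ[h/b](T))) → 7

== RESULT ==
g | h
1 | 4
1 | 5
1 | 6
1 | 8
1 | 9
3 | 1
3 | 3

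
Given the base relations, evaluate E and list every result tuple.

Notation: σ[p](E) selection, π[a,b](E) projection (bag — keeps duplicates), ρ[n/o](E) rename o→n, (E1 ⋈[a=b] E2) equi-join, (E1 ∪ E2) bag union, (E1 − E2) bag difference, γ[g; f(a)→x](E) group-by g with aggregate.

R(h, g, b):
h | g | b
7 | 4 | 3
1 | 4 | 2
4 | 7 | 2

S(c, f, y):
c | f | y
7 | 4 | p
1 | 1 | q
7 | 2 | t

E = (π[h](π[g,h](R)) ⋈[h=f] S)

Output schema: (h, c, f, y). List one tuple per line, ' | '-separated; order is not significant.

Per-node cardinality:
  R → 3
  π[g,h](R) → 3
  π[h](π[g,h](R)) → 3
  S → 3
  (π[h](π[g,h](R)) ⋈[h=f] S) → 2

== RESULT ==
h | c | f | y
1 | 1 | 1 | q
4 | 7 | 4 | p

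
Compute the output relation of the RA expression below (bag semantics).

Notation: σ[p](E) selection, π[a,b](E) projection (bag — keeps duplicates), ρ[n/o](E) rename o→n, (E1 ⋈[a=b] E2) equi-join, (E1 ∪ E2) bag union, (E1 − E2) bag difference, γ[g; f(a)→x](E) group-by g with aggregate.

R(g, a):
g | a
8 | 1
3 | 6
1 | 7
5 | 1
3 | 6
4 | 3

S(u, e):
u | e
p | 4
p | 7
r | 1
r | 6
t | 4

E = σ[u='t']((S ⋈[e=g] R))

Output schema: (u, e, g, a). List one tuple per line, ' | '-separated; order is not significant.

Row counts bottom-up:
  S → 5
  R → 6
  (S ⋈[e=g] R) → 3
  σ[u='t']((S ⋈[e=g] R)) → 1

== RESULT ==
u | e | g | a
t | 4 | 4 | 3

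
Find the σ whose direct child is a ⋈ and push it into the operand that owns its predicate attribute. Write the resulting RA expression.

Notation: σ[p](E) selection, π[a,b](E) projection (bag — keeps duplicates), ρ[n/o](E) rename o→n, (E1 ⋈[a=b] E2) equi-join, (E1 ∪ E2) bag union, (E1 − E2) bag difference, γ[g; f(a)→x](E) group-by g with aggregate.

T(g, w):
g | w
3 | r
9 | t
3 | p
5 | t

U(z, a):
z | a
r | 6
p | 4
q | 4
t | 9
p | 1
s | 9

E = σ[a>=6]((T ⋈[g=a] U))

σ filters on a, owned by the right side.
E' = (T ⋈[g=a] σ[a>=6](U))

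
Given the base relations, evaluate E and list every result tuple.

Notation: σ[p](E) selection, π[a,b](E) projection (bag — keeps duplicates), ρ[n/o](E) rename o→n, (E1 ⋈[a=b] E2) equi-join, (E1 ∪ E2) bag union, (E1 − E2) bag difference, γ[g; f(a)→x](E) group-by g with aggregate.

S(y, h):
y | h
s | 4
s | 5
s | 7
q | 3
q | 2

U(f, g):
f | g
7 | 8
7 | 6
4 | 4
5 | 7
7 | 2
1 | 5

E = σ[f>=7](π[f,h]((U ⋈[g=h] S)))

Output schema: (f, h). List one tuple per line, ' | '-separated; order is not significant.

Per-node cardinality:
  U → 6
  S → 5
  (U ⋈[g=h] S) → 4
  π[f,h]((U ⋈[g=h] S)) → 4
  σ[f>=7](π[f,h]((U ⋈[g=h] S))) → 1

== RESULT ==
f | h
7 | 2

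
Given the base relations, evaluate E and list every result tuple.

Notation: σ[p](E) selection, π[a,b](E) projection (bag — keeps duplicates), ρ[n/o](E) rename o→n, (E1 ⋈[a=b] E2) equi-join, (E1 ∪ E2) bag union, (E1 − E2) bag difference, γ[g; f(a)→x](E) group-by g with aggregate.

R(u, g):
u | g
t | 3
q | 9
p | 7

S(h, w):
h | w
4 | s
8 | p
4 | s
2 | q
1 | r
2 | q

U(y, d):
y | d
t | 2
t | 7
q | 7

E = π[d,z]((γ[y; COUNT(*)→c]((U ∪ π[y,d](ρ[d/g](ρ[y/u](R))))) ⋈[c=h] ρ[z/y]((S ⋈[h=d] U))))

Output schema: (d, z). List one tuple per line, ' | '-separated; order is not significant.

Subexpression sizes:
  U → 3
  R → 3
  ρ[y/u](R) → 3
  ρ[d/g](ρ[y/u](R)) → 3
  π[y,d](ρ[d/g](ρ[y/u](R))) → 3
  (U ∪ π[y,d](ρ[d/g](ρ[y/u](R)))) → 6
  γ[y; COUNT(*)→c]((U ∪ π[y,d](ρ[d/g](ρ[y/u](R))))) → 3
  S → 6
  U → 3
  (S ⋈[h=d] U) → 2
  ρ[z/y]((S ⋈[h=d] U)) → 2
  (γ[y; COUNT(*)→c]((U ∪ π[y,d](ρ[d/g](ρ[y/u](R))))) ⋈[c=h] ρ[z/y]((S ⋈[h=d] U))) → 2
  π[d,z]((γ[y; COUNT(*)→c]((U ∪ π[y,d](ρ[d/g](ρ[y/u](R))))) ⋈[c=h] ρ[z/y]((S ⋈[h=d] U)))) → 2

== RESULT ==
d | z
2 | t
2 | t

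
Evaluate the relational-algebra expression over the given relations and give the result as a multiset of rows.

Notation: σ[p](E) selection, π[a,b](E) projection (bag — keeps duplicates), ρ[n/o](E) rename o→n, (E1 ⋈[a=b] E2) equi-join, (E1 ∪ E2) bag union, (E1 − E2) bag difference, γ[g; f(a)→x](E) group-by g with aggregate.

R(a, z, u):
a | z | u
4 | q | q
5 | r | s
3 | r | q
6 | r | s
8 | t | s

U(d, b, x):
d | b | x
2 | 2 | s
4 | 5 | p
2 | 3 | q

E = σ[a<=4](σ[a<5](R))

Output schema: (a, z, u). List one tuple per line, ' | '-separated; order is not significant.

Stepwise |·|:
  R → 5
  σ[a<5](R) → 2
  σ[a<=4](σ[a<5](R)) → 2

== RESULT ==
a | z | u
3 | r | q
4 | q | q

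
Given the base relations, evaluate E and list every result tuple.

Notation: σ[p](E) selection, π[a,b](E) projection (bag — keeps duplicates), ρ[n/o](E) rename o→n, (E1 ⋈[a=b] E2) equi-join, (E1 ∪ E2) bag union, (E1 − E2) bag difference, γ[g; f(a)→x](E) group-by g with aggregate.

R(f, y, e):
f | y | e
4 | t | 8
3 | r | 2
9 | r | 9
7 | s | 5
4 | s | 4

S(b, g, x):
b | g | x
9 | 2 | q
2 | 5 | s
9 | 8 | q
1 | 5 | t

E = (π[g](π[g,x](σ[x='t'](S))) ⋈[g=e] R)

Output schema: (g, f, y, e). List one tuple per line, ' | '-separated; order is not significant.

Subexpression sizes:
  S → 4
  σ[x='t'](S) → 1
  π[g,x](σ[x='t'](S)) → 1
  π[g](π[g,x](σ[x='t'](S))) → 1
  R → 5
  (π[g](π[g,x](σ[x='t'](S))) ⋈[g=e] R) → 1

== RESULT ==
g | f | y | e
5 | 7 | s | 5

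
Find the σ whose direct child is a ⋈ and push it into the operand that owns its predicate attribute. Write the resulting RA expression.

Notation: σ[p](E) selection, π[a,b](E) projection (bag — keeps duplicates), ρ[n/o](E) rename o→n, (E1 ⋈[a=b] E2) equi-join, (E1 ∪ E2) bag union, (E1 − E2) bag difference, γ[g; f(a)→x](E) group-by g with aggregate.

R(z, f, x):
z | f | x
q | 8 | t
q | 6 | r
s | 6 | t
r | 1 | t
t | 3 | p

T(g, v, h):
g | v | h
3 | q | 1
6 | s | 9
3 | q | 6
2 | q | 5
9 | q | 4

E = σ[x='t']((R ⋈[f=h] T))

σ filters on x, owned by the left side.
E' = (σ[x='t'](R) ⋈[f=h] T)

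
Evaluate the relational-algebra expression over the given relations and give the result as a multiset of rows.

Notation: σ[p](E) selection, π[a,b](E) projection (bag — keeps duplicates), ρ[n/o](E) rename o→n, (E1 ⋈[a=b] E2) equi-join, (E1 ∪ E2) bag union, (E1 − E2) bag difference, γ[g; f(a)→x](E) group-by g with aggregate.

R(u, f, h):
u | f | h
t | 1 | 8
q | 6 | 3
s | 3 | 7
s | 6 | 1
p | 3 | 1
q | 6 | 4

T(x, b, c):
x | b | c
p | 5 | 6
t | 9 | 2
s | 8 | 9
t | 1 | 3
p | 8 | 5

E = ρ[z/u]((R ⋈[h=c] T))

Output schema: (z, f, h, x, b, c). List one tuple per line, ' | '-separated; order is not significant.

Stepwise |·|:
  R → 6
  T → 5
  (R ⋈[h=c] T) → 1
  ρ[z/u]((R ⋈[h=c] T)) → 1

== RESULT ==
z | f | h | x | b | c
q | 6 | 3 | t | 1 | 3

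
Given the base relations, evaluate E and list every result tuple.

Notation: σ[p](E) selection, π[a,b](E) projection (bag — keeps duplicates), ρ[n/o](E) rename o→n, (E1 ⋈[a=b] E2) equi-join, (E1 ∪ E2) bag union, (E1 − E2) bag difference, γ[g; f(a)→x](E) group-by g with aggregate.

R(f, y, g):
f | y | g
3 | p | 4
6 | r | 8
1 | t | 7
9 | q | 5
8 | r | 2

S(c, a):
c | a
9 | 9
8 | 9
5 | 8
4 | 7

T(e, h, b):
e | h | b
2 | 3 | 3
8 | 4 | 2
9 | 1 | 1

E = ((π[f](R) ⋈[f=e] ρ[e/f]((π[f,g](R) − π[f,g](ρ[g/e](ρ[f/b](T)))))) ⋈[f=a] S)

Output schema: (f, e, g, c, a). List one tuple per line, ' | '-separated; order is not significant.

Row counts bottom-up:
  R → 5
  π[f](R) → 5
  R → 5
  π[f,g](R) → 5
  T → 3
  ρ[f/b](T) → 3
  ρ[g/e](ρ[f/b](T)) → 3
  π[f,g](ρ[g/e](ρ[f/b](T))) → 3
  (π[f,g](R) − π[f,g](ρ[g/e](ρ[f/b](T)))) → 5
  ρ[e/f]((π[f,g](R) − π[f,g](ρ[g/e](ρ[f/b](T))))) → 5
  (π[f](R) ⋈[f=e] ρ[e/f]((π[f,g](R) − π[f,g](ρ[g/e](ρ[f/b](T)))))) → 5
  S → 4
  ((π[f](R) ⋈[f=e] ρ[e/f]((π[f,g](R) − π[f,g](ρ[g/e](ρ[f/b](T)))))) ⋈[f=a] S) → 3

== RESULT ==
f | e | g | c | a
8 | 8 | 2 | 5 | 8
9 | 9 | 5 | 8 | 9
9 | 9 | 5 | 9 | 9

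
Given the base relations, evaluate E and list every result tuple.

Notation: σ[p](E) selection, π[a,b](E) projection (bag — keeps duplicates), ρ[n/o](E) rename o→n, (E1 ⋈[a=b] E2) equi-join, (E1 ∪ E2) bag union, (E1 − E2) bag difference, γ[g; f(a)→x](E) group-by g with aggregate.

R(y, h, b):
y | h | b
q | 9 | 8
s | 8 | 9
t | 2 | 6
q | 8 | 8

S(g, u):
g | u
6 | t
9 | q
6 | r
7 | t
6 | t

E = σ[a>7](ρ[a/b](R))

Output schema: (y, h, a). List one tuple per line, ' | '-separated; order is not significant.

Row counts bottom-up:
  R → 4
  ρ[a/b](R) → 4
  σ[a>7](ρ[a/b](R)) → 3

== RESULT ==
y | h | a
q | 8 | 8
q | 9 | 8
s | 8 | 9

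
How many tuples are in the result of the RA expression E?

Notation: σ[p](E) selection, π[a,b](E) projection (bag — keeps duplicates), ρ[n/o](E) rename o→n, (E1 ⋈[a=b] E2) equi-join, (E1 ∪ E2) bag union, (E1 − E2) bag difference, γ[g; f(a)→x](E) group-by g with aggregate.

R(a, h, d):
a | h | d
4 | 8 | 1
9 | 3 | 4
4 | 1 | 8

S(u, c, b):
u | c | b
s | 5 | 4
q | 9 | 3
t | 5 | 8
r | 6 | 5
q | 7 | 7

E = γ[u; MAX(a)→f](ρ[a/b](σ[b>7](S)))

Row counts bottom-up:
  S → 5
  σ[b>7](S) → 1
  ρ[a/b](σ[b>7](S)) → 1
  γ[u; MAX(a)→f](ρ[a/b](σ[b>7](S))) → 1

|E| = 1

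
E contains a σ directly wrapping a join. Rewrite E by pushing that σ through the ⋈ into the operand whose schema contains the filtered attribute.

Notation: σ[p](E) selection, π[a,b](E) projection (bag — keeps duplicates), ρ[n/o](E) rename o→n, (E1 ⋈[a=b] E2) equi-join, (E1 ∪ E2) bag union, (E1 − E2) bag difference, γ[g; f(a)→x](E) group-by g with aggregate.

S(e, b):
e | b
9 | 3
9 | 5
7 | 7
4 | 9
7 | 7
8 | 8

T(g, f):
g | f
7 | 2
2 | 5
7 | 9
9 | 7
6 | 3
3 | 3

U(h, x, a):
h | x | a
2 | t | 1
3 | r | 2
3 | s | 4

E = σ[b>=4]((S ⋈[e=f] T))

σ filters on b, owned by the left side.
E' = (σ[b>=4](S) ⋈[e=f] T)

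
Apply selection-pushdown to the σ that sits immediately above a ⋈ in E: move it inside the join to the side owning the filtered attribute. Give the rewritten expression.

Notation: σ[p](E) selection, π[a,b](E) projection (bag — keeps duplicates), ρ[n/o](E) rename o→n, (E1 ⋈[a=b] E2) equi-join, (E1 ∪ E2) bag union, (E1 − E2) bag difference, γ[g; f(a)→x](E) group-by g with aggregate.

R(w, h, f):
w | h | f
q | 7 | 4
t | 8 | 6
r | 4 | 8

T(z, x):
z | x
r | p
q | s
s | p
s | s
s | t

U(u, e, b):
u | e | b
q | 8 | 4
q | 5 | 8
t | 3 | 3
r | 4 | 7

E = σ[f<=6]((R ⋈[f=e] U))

σ filters on f, owned by the left side.
E' = (σ[f<=6](R) ⋈[f=e] U)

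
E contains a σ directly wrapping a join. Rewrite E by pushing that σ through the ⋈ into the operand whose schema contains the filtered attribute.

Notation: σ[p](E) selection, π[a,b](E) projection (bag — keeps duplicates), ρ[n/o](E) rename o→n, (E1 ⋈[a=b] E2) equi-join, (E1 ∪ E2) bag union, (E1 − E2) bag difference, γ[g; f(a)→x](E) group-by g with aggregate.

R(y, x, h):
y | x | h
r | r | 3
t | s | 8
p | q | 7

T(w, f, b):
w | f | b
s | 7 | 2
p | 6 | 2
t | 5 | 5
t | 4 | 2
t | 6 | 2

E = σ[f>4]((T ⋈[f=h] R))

σ filters on f, owned by the left side.
E' = (σ[f>4](T) ⋈[f=h] R)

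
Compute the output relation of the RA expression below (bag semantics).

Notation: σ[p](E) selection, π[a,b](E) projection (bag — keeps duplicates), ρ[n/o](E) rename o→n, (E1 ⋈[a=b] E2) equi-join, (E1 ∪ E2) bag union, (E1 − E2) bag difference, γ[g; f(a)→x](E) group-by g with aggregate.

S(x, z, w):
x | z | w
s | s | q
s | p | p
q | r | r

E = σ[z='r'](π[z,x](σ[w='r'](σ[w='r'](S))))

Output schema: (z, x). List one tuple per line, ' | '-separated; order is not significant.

Subexpression sizes:
  S → 3
  σ[w='r'](S) → 1
  σ[w='r'](σ[w='r'](S)) → 1
  π[z,x](σ[w='r'](σ[w='r'](S))) → 1
  σ[z='r'](π[z,x](σ[w='r'](σ[w='r'](S)))) → 1

== RESULT ==
z | x
r | q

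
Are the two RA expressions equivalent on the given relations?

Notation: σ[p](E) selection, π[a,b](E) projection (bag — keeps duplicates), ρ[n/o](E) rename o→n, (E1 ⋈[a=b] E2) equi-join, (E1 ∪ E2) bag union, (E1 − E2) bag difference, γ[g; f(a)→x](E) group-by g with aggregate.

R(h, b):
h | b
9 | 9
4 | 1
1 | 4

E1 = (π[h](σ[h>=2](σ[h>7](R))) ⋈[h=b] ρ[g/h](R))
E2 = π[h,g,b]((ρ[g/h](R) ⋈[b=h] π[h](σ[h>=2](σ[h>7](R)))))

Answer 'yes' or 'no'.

E1 subexpression sizes:
  R → 3
  σ[h>7](R) → 1
  σ[h>=2](σ[h>7](R)) → 1
  π[h](σ[h>=2](σ[h>7](R))) → 1
  R → 3
  ρ[g/h](R) → 3
  (π[h](σ[h>=2](σ[h>7](R))) ⋈[h=b] ρ[g/h](R)) → 1
E2 subexpression sizes:
  R → 3
  ρ[g/h](R) → 3
  R → 3
  σ[h>7](R) → 1
  σ[h>=2](σ[h>7](R)) → 1
  π[h](σ[h>=2](σ[h>7](R))) → 1
  (ρ[g/h](R) ⋈[b=h] π[h](σ[h>=2](σ[h>7](R)))) → 1
  π[h,g,b]((ρ[g/h](R) ⋈[b=h] π[h](σ[h>=2](σ[h>7](R))))) → 1

E1 and E2 produce the same multiset:
h | g | b
9 | 9 | 9

yes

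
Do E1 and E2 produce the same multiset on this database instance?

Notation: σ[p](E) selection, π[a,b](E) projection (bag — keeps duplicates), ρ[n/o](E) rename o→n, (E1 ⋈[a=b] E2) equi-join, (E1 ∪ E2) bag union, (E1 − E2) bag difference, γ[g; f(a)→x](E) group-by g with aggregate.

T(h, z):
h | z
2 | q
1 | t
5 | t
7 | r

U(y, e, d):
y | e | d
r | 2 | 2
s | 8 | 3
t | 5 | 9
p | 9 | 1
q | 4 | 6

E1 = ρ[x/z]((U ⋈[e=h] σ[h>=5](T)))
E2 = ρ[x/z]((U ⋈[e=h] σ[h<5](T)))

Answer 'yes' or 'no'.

E1 row counts bottom-up:
  U → 5
  T → 4
  σ[h>=5](T) → 2
  (U ⋈[e=h] σ[h>=5](T)) → 1
  ρ[x/z]((U ⋈[e=h] σ[h>=5](T))) → 1
E2 row counts bottom-up:
  U → 5
  T → 4
  σ[h<5](T) → 2
  (U ⋈[e=h] σ[h<5](T)) → 1
  ρ[x/z]((U ⋈[e=h] σ[h<5](T))) → 1

E1 result:
y | e | d | h | x
t | 5 | 9 | 5 | t
E2 result:
y | e | d | h | x
r | 2 | 2 | 2 | q
Witness: ('r', 2, 2, 2, 'q') appears 0× in E1 but 1× in E2.

no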